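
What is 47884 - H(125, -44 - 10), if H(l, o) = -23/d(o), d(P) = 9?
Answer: 430979/9 ≈ 47887.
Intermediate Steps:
H(l, o) = -23/9
47884 - H(125, -44 - 10) = 47884 - 1*(-23/9) = 47884 + 23/9 = 430979/9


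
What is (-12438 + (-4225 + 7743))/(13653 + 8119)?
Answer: -2230/5443 ≈ -0.40970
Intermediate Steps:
(-12438 + (-4225 + 7743))/(13653 + 8119) = (-12438 + 3518)/21772 = -8920*1/21772 = -2230/5443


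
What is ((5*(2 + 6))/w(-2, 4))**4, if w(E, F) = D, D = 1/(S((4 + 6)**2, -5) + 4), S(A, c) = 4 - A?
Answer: 183396597760000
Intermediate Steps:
D = -1/92 (D = 1/((4 - (4 + 6)**2) + 4) = 1/((4 - 1*10**2) + 4) = 1/((4 - 1*100) + 4) = 1/((4 - 100) + 4) = 1/(-96 + 4) = 1/(-92) = -1/92 ≈ -0.010870)
w(E, F) = -1/92
((5*(2 + 6))/w(-2, 4))**4 = ((5*(2 + 6))/(-1/92))**4 = ((5*8)*(-92))**4 = (40*(-92))**4 = (-3680)**4 = 183396597760000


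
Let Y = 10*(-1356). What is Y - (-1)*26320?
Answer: 12760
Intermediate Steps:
Y = -13560
Y - (-1)*26320 = -13560 - (-1)*26320 = -13560 - 1*(-26320) = -13560 + 26320 = 12760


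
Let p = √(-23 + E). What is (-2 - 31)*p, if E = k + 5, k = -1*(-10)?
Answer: -66*I*√2 ≈ -93.338*I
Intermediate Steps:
k = 10
E = 15 (E = 10 + 5 = 15)
p = 2*I*√2 (p = √(-23 + 15) = √(-8) = 2*I*√2 ≈ 2.8284*I)
(-2 - 31)*p = (-2 - 31)*(2*I*√2) = -66*I*√2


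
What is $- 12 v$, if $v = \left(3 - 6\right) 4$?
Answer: $144$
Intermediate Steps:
$v = -12$ ($v = \left(-3\right) 4 = -12$)
$- 12 v = \left(-12\right) \left(-12\right) = 144$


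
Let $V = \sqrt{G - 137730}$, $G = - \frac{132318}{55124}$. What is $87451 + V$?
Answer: $87451 + \frac{i \sqrt{104630324708478}}{27562} \approx 87451.0 + 371.12 i$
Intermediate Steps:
$G = - \frac{66159}{27562}$ ($G = \left(-132318\right) \frac{1}{55124} = - \frac{66159}{27562} \approx -2.4004$)
$V = \frac{i \sqrt{104630324708478}}{27562}$ ($V = \sqrt{- \frac{66159}{27562} - 137730} = \sqrt{- \frac{3796180419}{27562}} = \frac{i \sqrt{104630324708478}}{27562} \approx 371.12 i$)
$87451 + V = 87451 + \frac{i \sqrt{104630324708478}}{27562}$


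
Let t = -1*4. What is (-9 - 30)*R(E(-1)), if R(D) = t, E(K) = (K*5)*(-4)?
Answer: 156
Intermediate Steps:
t = -4
E(K) = -20*K (E(K) = (5*K)*(-4) = -20*K)
R(D) = -4
(-9 - 30)*R(E(-1)) = (-9 - 30)*(-4) = -39*(-4) = 156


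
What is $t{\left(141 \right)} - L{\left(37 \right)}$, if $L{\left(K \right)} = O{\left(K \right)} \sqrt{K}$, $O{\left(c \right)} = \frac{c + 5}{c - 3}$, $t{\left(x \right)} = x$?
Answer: $141 - \frac{21 \sqrt{37}}{17} \approx 133.49$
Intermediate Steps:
$O{\left(c \right)} = \frac{5 + c}{-3 + c}$
$L{\left(K \right)} = \frac{\sqrt{K} \left(5 + K\right)}{-3 + K}$ ($L{\left(K \right)} = \frac{5 + K}{-3 + K} \sqrt{K} = \frac{\sqrt{K} \left(5 + K\right)}{-3 + K}$)
$t{\left(141 \right)} - L{\left(37 \right)} = 141 - \frac{\sqrt{37} \left(5 + 37\right)}{-3 + 37} = 141 - \sqrt{37} \cdot \frac{1}{34} \cdot 42 = 141 - \frac{21 \sqrt{37}}{17}$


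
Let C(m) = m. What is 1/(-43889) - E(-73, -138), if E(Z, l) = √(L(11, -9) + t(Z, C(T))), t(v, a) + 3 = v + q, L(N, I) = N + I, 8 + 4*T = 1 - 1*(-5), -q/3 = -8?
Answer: -1/43889 - 5*I*√2 ≈ -2.2785e-5 - 7.0711*I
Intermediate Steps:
q = 24 (q = -3*(-8) = 24)
T = -½ (T = -2 + (1 - 1*(-5))/4 = -2 + (1 + 5)/4 = -2 + (¼)*6 = -2 + 3/2 = -½ ≈ -0.50000)
L(N, I) = I + N
t(v, a) = 21 + v (t(v, a) = -3 + (v + 24) = -3 + (24 + v) = 21 + v)
E(Z, l) = √(23 + Z) (E(Z, l) = √((-9 + 11) + (21 + Z)) = √(2 + (21 + Z)) = √(23 + Z))
1/(-43889) - E(-73, -138) = 1/(-43889) - √(23 - 73) = -1/43889 - √(-50) = -1/43889 - 5*I*√2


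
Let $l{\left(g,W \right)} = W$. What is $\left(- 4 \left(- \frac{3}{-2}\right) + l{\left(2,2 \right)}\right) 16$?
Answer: $-64$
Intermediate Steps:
$\left(- 4 \left(- \frac{3}{-2}\right) + l{\left(2,2 \right)}\right) 16 = \left(- 4 \left(- \frac{3}{-2}\right) + 2\right) 16 = \left(- 4 \left(\left(-3\right) \left(- \frac{1}{2}\right)\right) + 2\right) 16 = \left(\left(-4\right) \frac{3}{2} + 2\right) 16 = \left(-6 + 2\right) 16 = \left(-4\right) 16 = -64$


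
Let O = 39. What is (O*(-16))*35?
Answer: -21840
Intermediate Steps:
(O*(-16))*35 = (39*(-16))*35 = -624*35 = -21840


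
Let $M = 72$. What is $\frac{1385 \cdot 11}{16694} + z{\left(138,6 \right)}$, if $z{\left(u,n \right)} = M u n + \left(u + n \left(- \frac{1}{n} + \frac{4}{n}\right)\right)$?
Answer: $\frac{997598593}{16694} \approx 59758.0$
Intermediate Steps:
$z{\left(u,n \right)} = 3 + u + 72 n u$ ($z{\left(u,n \right)} = 72 u n + \left(u + n \left(- \frac{1}{n} + \frac{4}{n}\right)\right) = 72 n u + \left(u + n \frac{3}{n}\right) = 72 n u + \left(u + 3\right) = 72 n u + \left(3 + u\right) = 3 + u + 72 n u$)
$\frac{1385 \cdot 11}{16694} + z{\left(138,6 \right)} = \frac{1385 \cdot 11}{16694} + \left(3 + 138 + 72 \cdot 6 \cdot 138\right) = 15235 \cdot \frac{1}{16694} + \left(3 + 138 + 59616\right) = \frac{15235}{16694} + 59757 = \frac{997598593}{16694}$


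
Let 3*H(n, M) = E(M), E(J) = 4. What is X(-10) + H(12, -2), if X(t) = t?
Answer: -26/3 ≈ -8.6667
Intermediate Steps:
H(n, M) = 4/3 (H(n, M) = (⅓)*4 = 4/3)
X(-10) + H(12, -2) = -10 + 4/3 = -26/3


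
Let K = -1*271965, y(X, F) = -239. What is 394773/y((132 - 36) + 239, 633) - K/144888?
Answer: -19044290263/11542744 ≈ -1649.9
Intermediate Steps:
K = -271965
394773/y((132 - 36) + 239, 633) - K/144888 = 394773/(-239) - 1*(-271965)/144888 = 394773*(-1/239) + 271965*(1/144888) = -394773/239 + 90655/48296 = -19044290263/11542744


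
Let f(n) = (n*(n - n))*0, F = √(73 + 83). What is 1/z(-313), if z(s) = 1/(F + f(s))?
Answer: 2*√39 ≈ 12.490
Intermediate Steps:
F = 2*√39 (F = √156 = 2*√39 ≈ 12.490)
f(n) = 0 (f(n) = (n*0)*0 = 0*0 = 0)
z(s) = √39/78 (z(s) = 1/(2*√39 + 0) = 1/(2*√39) = √39/78)
1/z(-313) = 1/(√39/78) = 2*√39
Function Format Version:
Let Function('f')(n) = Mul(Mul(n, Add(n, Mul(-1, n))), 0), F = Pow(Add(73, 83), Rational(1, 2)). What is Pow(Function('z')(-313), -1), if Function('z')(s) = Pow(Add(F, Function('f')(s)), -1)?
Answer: Mul(2, Pow(39, Rational(1, 2))) ≈ 12.490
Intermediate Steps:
F = Mul(2, Pow(39, Rational(1, 2))) (F = Pow(156, Rational(1, 2)) = Mul(2, Pow(39, Rational(1, 2))) ≈ 12.490)
Function('f')(n) = 0 (Function('f')(n) = Mul(Mul(n, 0), 0) = Mul(0, 0) = 0)
Function('z')(s) = Mul(Rational(1, 78), Pow(39, Rational(1, 2))) (Function('z')(s) = Pow(Add(Mul(2, Pow(39, Rational(1, 2))), 0), -1) = Pow(Mul(2, Pow(39, Rational(1, 2))), -1) = Mul(Rational(1, 78), Pow(39, Rational(1, 2))))
Pow(Function('z')(-313), -1) = Pow(Mul(Rational(1, 78), Pow(39, Rational(1, 2))), -1) = Mul(2, Pow(39, Rational(1, 2)))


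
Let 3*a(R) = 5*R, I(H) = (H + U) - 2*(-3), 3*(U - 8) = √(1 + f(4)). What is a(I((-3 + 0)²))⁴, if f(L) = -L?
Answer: 1568155000/729 + 91195000*I*√3/729 ≈ 2.1511e+6 + 2.1667e+5*I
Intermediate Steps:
U = 8 + I*√3/3 (U = 8 + √(1 - 1*4)/3 = 8 + √(1 - 4)/3 = 8 + √(-3)/3 = 8 + (I*√3)/3 = 8 + I*√3/3 ≈ 8.0 + 0.57735*I)
I(H) = 14 + H + I*√3/3 (I(H) = (H + (8 + I*√3/3)) - 2*(-3) = (8 + H + I*√3/3) + 6 = 14 + H + I*√3/3)
a(R) = 5*R/3 (a(R) = (5*R)/3 = 5*R/3)
a(I((-3 + 0)²))⁴ = (5*(14 + (-3 + 0)² + I*√3/3)/3)⁴ = (5*(14 + (-3)² + I*√3/3)/3)⁴ = (5*(14 + 9 + I*√3/3)/3)⁴ = (5*(23 + I*√3/3)/3)⁴ = (115/3 + 5*I*√3/9)⁴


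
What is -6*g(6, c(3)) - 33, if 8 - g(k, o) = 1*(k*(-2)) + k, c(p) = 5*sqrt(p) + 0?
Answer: -117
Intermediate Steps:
c(p) = 5*sqrt(p)
g(k, o) = 8 + k (g(k, o) = 8 - (1*(k*(-2)) + k) = 8 - (1*(-2*k) + k) = 8 - (-2*k + k) = 8 - (-1)*k = 8 + k)
-6*g(6, c(3)) - 33 = -6*(8 + 6) - 33 = -6*14 - 33 = -84 - 33 = -117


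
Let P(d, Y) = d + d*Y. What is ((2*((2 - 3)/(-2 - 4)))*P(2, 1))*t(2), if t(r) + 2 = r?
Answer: 0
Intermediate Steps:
P(d, Y) = d + Y*d
t(r) = -2 + r
((2*((2 - 3)/(-2 - 4)))*P(2, 1))*t(2) = ((2*((2 - 3)/(-2 - 4)))*(2*(1 + 1)))*(-2 + 2) = ((2*(-1/(-6)))*(2*2))*0 = ((2*(-1*(-1/6)))*4)*0 = ((2*(1/6))*4)*0 = ((1/3)*4)*0 = (4/3)*0 = 0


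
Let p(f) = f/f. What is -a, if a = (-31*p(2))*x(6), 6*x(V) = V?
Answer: 31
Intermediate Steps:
p(f) = 1
x(V) = V/6
a = -31 (a = (-31*1)*((1/6)*6) = -31*1 = -31)
-a = -1*(-31) = 31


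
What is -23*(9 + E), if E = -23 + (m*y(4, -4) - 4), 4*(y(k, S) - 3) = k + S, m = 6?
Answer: 0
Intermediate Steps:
y(k, S) = 3 + S/4 + k/4 (y(k, S) = 3 + (k + S)/4 = 3 + (S + k)/4 = 3 + (S/4 + k/4) = 3 + S/4 + k/4)
E = -9 (E = -23 + (6*(3 + (¼)*(-4) + (¼)*4) - 4) = -23 + (6*(3 - 1 + 1) - 4) = -23 + (6*3 - 4) = -23 + (18 - 4) = -23 + 14 = -9)
-23*(9 + E) = -23*(9 - 9) = -23*0 = 0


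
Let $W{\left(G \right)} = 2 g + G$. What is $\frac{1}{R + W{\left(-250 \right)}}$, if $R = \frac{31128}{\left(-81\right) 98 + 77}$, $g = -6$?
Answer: $- \frac{7861}{2090710} \approx -0.00376$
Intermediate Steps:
$W{\left(G \right)} = -12 + G$ ($W{\left(G \right)} = 2 \left(-6\right) + G = -12 + G$)
$R = - \frac{31128}{7861}$ ($R = \frac{31128}{-7938 + 77} = \frac{31128}{-7861} = 31128 \left(- \frac{1}{7861}\right) = - \frac{31128}{7861} \approx -3.9598$)
$\frac{1}{R + W{\left(-250 \right)}} = \frac{1}{- \frac{31128}{7861} - 262} = \frac{1}{- \frac{2090710}{7861}} = - \frac{7861}{2090710}$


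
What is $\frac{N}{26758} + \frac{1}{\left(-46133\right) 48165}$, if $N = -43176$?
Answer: $- \frac{47968448474039}{29728083748155} \approx -1.6136$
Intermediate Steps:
$\frac{N}{26758} + \frac{1}{\left(-46133\right) 48165} = - \frac{43176}{26758} + \frac{1}{\left(-46133\right) 48165} = \left(-43176\right) \frac{1}{26758} - \frac{1}{2221995945} = - \frac{21588}{13379} - \frac{1}{2221995945} = - \frac{47968448474039}{29728083748155}$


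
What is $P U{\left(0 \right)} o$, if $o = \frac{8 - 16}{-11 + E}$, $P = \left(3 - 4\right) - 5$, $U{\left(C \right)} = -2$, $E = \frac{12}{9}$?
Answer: $\frac{288}{29} \approx 9.931$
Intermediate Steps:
$E = \frac{4}{3}$ ($E = 12 \cdot \frac{1}{9} = \frac{4}{3} \approx 1.3333$)
$P = -6$ ($P = -1 - 5 = -6$)
$o = \frac{24}{29}$ ($o = \frac{8 - 16}{-11 + \frac{4}{3}} = - \frac{8}{- \frac{29}{3}} = \left(-8\right) \left(- \frac{3}{29}\right) = \frac{24}{29} \approx 0.82759$)
$P U{\left(0 \right)} o = \left(-6\right) \left(-2\right) \frac{24}{29} = 12 \cdot \frac{24}{29} = \frac{288}{29}$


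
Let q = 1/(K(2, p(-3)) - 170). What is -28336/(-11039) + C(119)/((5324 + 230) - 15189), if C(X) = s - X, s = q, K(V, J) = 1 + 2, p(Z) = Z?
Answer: 6544755458/2537463965 ≈ 2.5793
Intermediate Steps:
K(V, J) = 3
q = -1/167 (q = 1/(3 - 170) = 1/(-167) = -1/167 ≈ -0.0059880)
s = -1/167 ≈ -0.0059880
C(X) = -1/167 - X
-28336/(-11039) + C(119)/((5324 + 230) - 15189) = -28336/(-11039) + (-1/167 - 1*119)/((5324 + 230) - 15189) = -28336*(-1/11039) + (-1/167 - 119)/(5554 - 15189) = 4048/1577 - 19874/167/(-9635) = 4048/1577 - 19874/167*(-1/9635) = 4048/1577 + 19874/1609045 = 6544755458/2537463965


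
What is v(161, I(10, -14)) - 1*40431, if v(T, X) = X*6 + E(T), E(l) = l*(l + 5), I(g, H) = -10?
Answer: -13765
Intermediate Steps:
E(l) = l*(5 + l)
v(T, X) = 6*X + T*(5 + T) (v(T, X) = X*6 + T*(5 + T) = 6*X + T*(5 + T))
v(161, I(10, -14)) - 1*40431 = (6*(-10) + 161*(5 + 161)) - 1*40431 = (-60 + 161*166) - 40431 = (-60 + 26726) - 40431 = 26666 - 40431 = -13765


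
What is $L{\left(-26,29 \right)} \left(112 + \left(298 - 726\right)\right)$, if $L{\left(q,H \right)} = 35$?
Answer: $-11060$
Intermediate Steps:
$L{\left(-26,29 \right)} \left(112 + \left(298 - 726\right)\right) = 35 \left(112 + \left(298 - 726\right)\right) = 35 \left(112 - 428\right) = 35 \left(-316\right) = -11060$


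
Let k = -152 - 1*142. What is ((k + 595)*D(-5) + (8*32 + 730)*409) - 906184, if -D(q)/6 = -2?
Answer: -499298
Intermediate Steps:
D(q) = 12 (D(q) = -6*(-2) = 12)
k = -294 (k = -152 - 142 = -294)
((k + 595)*D(-5) + (8*32 + 730)*409) - 906184 = ((-294 + 595)*12 + (8*32 + 730)*409) - 906184 = (301*12 + (256 + 730)*409) - 906184 = (3612 + 986*409) - 906184 = (3612 + 403274) - 906184 = 406886 - 906184 = -499298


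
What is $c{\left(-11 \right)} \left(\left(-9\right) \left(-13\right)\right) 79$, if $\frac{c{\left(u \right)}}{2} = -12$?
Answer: $-221832$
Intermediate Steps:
$c{\left(u \right)} = -24$ ($c{\left(u \right)} = 2 \left(-12\right) = -24$)
$c{\left(-11 \right)} \left(\left(-9\right) \left(-13\right)\right) 79 = - 24 \left(\left(-9\right) \left(-13\right)\right) 79 = \left(-24\right) 117 \cdot 79 = \left(-2808\right) 79 = -221832$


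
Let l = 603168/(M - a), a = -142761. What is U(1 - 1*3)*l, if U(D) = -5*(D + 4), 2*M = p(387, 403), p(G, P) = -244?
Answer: -6031680/142639 ≈ -42.286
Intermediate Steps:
M = -122 (M = (½)*(-244) = -122)
U(D) = -20 - 5*D (U(D) = -5*(4 + D) = -20 - 5*D)
l = 603168/142639 (l = 603168/(-122 - 1*(-142761)) = 603168/(-122 + 142761) = 603168/142639 ≈ 4.2286)
U(1 - 1*3)*l = (-20 - 5*(1 - 1*3))*(603168/142639) = (-20 - 5*(1 - 3))*(603168/142639) = (-20 - 5*(-2))*(603168/142639) = (-20 + 10)*(603168/142639) = -10*603168/142639 = -6031680/142639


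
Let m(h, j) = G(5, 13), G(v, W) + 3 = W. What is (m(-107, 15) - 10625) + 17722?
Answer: 7107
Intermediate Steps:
G(v, W) = -3 + W
m(h, j) = 10 (m(h, j) = -3 + 13 = 10)
(m(-107, 15) - 10625) + 17722 = (10 - 10625) + 17722 = -10615 + 17722 = 7107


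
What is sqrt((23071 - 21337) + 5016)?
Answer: 15*sqrt(30) ≈ 82.158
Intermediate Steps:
sqrt((23071 - 21337) + 5016) = sqrt(1734 + 5016) = sqrt(6750) = 15*sqrt(30)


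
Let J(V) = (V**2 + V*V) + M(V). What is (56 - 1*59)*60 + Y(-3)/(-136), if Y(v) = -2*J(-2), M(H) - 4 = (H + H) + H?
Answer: -6117/34 ≈ -179.91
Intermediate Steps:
M(H) = 4 + 3*H (M(H) = 4 + ((H + H) + H) = 4 + (2*H + H) = 4 + 3*H)
J(V) = 4 + 2*V**2 + 3*V (J(V) = (V**2 + V*V) + (4 + 3*V) = (V**2 + V**2) + (4 + 3*V) = 2*V**2 + (4 + 3*V) = 4 + 2*V**2 + 3*V)
Y(v) = -12 (Y(v) = -2*(4 + 2*(-2)**2 + 3*(-2)) = -2*(4 + 2*4 - 6) = -2*(4 + 8 - 6) = -2*6 = -12)
(56 - 1*59)*60 + Y(-3)/(-136) = (56 - 1*59)*60 - 12/(-136) = (56 - 59)*60 - 12*(-1/136) = -3*60 + 3/34 = -180 + 3/34 = -6117/34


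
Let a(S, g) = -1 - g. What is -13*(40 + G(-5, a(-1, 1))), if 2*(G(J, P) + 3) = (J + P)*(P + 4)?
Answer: -390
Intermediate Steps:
G(J, P) = -3 + (4 + P)*(J + P)/2 (G(J, P) = -3 + ((J + P)*(P + 4))/2 = -3 + ((J + P)*(4 + P))/2 = -3 + ((4 + P)*(J + P))/2 = -3 + (4 + P)*(J + P)/2)
-13*(40 + G(-5, a(-1, 1))) = -13*(40 + (-3 + (-1 - 1*1)**2/2 + 2*(-5) + 2*(-1 - 1*1) + (1/2)*(-5)*(-1 - 1*1))) = -13*(40 + (-3 + (-1 - 1)**2/2 - 10 + 2*(-1 - 1) + (1/2)*(-5)*(-1 - 1))) = -13*(40 + (-3 + (1/2)*(-2)**2 - 10 + 2*(-2) + (1/2)*(-5)*(-2))) = -13*(40 + (-3 + (1/2)*4 - 10 - 4 + 5)) = -13*(40 + (-3 + 2 - 10 - 4 + 5)) = -13*(40 - 10) = -13*30 = -390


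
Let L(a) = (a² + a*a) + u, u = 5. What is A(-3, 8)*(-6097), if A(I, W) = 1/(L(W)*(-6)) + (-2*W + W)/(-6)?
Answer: -925873/114 ≈ -8121.7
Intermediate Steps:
L(a) = 5 + 2*a² (L(a) = (a² + a*a) + 5 = (a² + a²) + 5 = 2*a² + 5 = 5 + 2*a²)
A(I, W) = -1/(6*(5 + 2*W²)) + W/6 (A(I, W) = 1/((5 + 2*W²)*(-6)) + (-2*W + W)/(-6) = -⅙/(5 + 2*W²) - W*(-⅙) = -1/(6*(5 + 2*W²)) + W/6)
A(-3, 8)*(-6097) = ((-1 + 8*(5 + 2*8²))/(6*(5 + 2*8²)))*(-6097) = ((-1 + 8*(5 + 2*64))/(6*(5 + 2*64)))*(-6097) = ((-1 + 8*(5 + 128))/(6*(5 + 128)))*(-6097) = ((⅙)*(-1 + 8*133)/133)*(-6097) = ((⅙)*(1/133)*(-1 + 1064))*(-6097) = ((⅙)*(1/133)*1063)*(-6097) = (1063/798)*(-6097) = -925873/114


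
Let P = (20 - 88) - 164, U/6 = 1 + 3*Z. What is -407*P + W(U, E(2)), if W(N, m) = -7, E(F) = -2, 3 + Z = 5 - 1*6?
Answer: 94417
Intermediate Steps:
Z = -4 (Z = -3 + (5 - 1*6) = -3 + (5 - 6) = -3 - 1 = -4)
U = -66 (U = 6*(1 + 3*(-4)) = 6*(1 - 12) = 6*(-11) = -66)
P = -232 (P = -68 - 164 = -232)
-407*P + W(U, E(2)) = -407*(-232) - 7 = 94424 - 7 = 94417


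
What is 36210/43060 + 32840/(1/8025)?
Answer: 1134807549621/4306 ≈ 2.6354e+8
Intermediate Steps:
36210/43060 + 32840/(1/8025) = 36210*(1/43060) + 32840/(1/8025) = 3621/4306 + 32840*8025 = 3621/4306 + 263541000 = 1134807549621/4306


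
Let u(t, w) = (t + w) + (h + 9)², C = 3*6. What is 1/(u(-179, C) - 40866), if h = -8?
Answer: -1/41026 ≈ -2.4375e-5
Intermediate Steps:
C = 18
u(t, w) = 1 + t + w (u(t, w) = (t + w) + (-8 + 9)² = (t + w) + 1² = (t + w) + 1 = 1 + t + w)
1/(u(-179, C) - 40866) = 1/((1 - 179 + 18) - 40866) = 1/(-160 - 40866) = 1/(-41026) = -1/41026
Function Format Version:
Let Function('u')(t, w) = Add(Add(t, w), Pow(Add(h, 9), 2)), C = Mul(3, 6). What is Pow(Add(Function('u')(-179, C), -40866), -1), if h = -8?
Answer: Rational(-1, 41026) ≈ -2.4375e-5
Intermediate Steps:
C = 18
Function('u')(t, w) = Add(1, t, w) (Function('u')(t, w) = Add(Add(t, w), Pow(Add(-8, 9), 2)) = Add(Add(t, w), Pow(1, 2)) = Add(Add(t, w), 1) = Add(1, t, w))
Pow(Add(Function('u')(-179, C), -40866), -1) = Pow(Add(Add(1, -179, 18), -40866), -1) = Pow(Add(-160, -40866), -1) = Pow(-41026, -1) = Rational(-1, 41026)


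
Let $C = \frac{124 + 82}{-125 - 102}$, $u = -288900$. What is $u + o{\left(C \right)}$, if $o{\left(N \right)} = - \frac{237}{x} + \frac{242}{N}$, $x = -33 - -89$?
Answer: $- \frac{1667937763}{5768} \approx -2.8917 \cdot 10^{5}$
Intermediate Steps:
$C = - \frac{206}{227}$ ($C = \frac{206}{-227} = 206 \left(- \frac{1}{227}\right) = - \frac{206}{227} \approx -0.90749$)
$x = 56$ ($x = -33 + 89 = 56$)
$o{\left(N \right)} = - \frac{237}{56} + \frac{242}{N}$
$u + o{\left(C \right)} = -288900 + \left(- \frac{237}{56} + \frac{242}{- \frac{206}{227}}\right) = -288900 + \left(- \frac{237}{56} + 242 \left(- \frac{227}{206}\right)\right) = -288900 - \frac{1562563}{5768} = - \frac{1667937763}{5768}$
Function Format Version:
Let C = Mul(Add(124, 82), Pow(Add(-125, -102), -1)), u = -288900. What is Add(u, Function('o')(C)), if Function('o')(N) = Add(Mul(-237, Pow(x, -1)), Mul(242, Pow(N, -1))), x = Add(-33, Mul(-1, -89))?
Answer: Rational(-1667937763, 5768) ≈ -2.8917e+5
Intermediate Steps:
C = Rational(-206, 227) (C = Mul(206, Pow(-227, -1)) = Mul(206, Rational(-1, 227)) = Rational(-206, 227) ≈ -0.90749)
x = 56 (x = Add(-33, 89) = 56)
Function('o')(N) = Add(Rational(-237, 56), Mul(242, Pow(N, -1))) (Function('o')(N) = Add(Mul(-237, Pow(56, -1)), Mul(242, Pow(N, -1))) = Add(Mul(-237, Rational(1, 56)), Mul(242, Pow(N, -1))) = Add(Rational(-237, 56), Mul(242, Pow(N, -1))))
Add(u, Function('o')(C)) = Add(-288900, Add(Rational(-237, 56), Mul(242, Pow(Rational(-206, 227), -1)))) = Add(-288900, Add(Rational(-237, 56), Mul(242, Rational(-227, 206)))) = Add(-288900, Add(Rational(-237, 56), Rational(-27467, 103))) = Add(-288900, Rational(-1562563, 5768)) = Rational(-1667937763, 5768)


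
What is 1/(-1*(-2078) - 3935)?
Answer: -1/1857 ≈ -0.00053850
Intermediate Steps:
1/(-1*(-2078) - 3935) = 1/(2078 - 3935) = 1/(-1857) = -1/1857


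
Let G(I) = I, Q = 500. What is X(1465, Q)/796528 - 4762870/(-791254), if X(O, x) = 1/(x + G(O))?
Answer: 3727368527736827/619226486705040 ≈ 6.0194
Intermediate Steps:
X(O, x) = 1/(O + x) (X(O, x) = 1/(x + O) = 1/(O + x))
X(1465, Q)/796528 - 4762870/(-791254) = 1/((1465 + 500)*796528) - 4762870/(-791254) = (1/796528)/1965 - 4762870*(-1/791254) = (1/1965)*(1/796528) + 2381435/395627 = 1/1565177520 + 2381435/395627 = 3727368527736827/619226486705040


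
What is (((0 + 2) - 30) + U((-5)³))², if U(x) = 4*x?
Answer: 278784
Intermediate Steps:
(((0 + 2) - 30) + U((-5)³))² = (((0 + 2) - 30) + 4*(-5)³)² = ((2 - 30) + 4*(-125))² = (-28 - 500)² = (-528)² = 278784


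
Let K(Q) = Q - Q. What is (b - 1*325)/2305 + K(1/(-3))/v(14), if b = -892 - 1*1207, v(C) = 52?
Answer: -2424/2305 ≈ -1.0516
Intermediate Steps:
b = -2099 (b = -892 - 1207 = -2099)
K(Q) = 0
(b - 1*325)/2305 + K(1/(-3))/v(14) = (-2099 - 1*325)/2305 + 0/52 = (-2099 - 325)*(1/2305) + 0*(1/52) = -2424*1/2305 + 0 = -2424/2305 + 0 = -2424/2305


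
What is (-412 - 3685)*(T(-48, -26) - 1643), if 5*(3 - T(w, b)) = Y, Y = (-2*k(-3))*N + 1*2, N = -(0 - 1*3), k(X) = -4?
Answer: 33701922/5 ≈ 6.7404e+6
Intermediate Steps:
N = 3 (N = -(0 - 3) = -1*(-3) = 3)
Y = 26 (Y = -2*(-4)*3 + 1*2 = 8*3 + 2 = 24 + 2 = 26)
T(w, b) = -11/5 (T(w, b) = 3 - 1/5*26 = 3 - 26/5 = -11/5)
(-412 - 3685)*(T(-48, -26) - 1643) = (-412 - 3685)*(-11/5 - 1643) = -4097*(-8226/5) = 33701922/5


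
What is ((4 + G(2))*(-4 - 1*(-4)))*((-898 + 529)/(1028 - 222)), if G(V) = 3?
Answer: 0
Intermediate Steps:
((4 + G(2))*(-4 - 1*(-4)))*((-898 + 529)/(1028 - 222)) = ((4 + 3)*(-4 - 1*(-4)))*((-898 + 529)/(1028 - 222)) = (7*(-4 + 4))*(-369/806) = (7*0)*(-369*1/806) = 0*(-369/806) = 0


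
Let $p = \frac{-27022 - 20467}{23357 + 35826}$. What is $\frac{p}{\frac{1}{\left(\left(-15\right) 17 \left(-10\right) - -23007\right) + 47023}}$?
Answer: $- \frac{3446751620}{59183} \approx -58239.0$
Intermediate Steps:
$p = - \frac{47489}{59183} \approx -0.80241$
$\frac{p}{\frac{1}{\left(\left(-15\right) 17 \left(-10\right) - -23007\right) + 47023}} = - \frac{47489}{59183 \frac{1}{\left(\left(-15\right) 17 \left(-10\right) - -23007\right) + 47023}} = - \frac{47489}{59183 \frac{1}{\left(\left(-255\right) \left(-10\right) + 23007\right) + 47023}} = - \frac{47489}{59183 \frac{1}{\left(2550 + 23007\right) + 47023}} = - \frac{47489}{59183 \frac{1}{25557 + 47023}} = - \frac{47489}{59183 \cdot \frac{1}{72580}} = - \frac{47489 \frac{1}{\frac{1}{72580}}}{59183} = \left(- \frac{47489}{59183}\right) 72580 = - \frac{3446751620}{59183}$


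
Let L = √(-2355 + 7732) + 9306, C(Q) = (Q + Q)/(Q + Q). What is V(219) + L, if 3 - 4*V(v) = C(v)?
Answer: 18613/2 + √5377 ≈ 9379.8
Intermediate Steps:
C(Q) = 1 (C(Q) = (2*Q)/((2*Q)) = (2*Q)*(1/(2*Q)) = 1)
V(v) = ½ (V(v) = ¾ - ¼*1 = ¾ - ¼ = ½)
L = 9306 + √5377 (L = √5377 + 9306 = 9306 + √5377 ≈ 9379.3)
V(219) + L = ½ + (9306 + √5377) = 18613/2 + √5377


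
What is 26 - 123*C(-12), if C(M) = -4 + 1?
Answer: 395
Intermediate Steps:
C(M) = -3
26 - 123*C(-12) = 26 - 123*(-3) = 26 + 369 = 395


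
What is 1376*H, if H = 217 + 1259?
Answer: 2030976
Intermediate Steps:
H = 1476
1376*H = 1376*1476 = 2030976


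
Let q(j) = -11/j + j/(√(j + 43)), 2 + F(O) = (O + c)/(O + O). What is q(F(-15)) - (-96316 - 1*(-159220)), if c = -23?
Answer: -62889 - 11*√9510/9510 ≈ -62889.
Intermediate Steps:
F(O) = -2 + (-23 + O)/(2*O) (F(O) = -2 + (O - 23)/(O + O) = -2 + (-23 + O)/((2*O)) = -2 + (-23 + O)*(1/(2*O)) = -2 + (-23 + O)/(2*O))
q(j) = -11/j + j/√(43 + j) (q(j) = -11/j + j/(√(43 + j)) = -11/j + j/√(43 + j))
q(F(-15)) - (-96316 - 1*(-159220)) = (-11*(-30/(-23 - 3*(-15))) + ((½)*(-23 - 3*(-15))/(-15))/√(43 + (½)*(-23 - 3*(-15))/(-15))) - (-96316 - 1*(-159220)) = (-11*(-30/(-23 + 45)) + ((½)*(-1/15)*(-23 + 45))/√(43 + (½)*(-1/15)*(-23 + 45))) - (-96316 + 159220) = (-11/((½)*(-1/15)*22) + ((½)*(-1/15)*22)/√(43 + (½)*(-1/15)*22)) - 1*62904 = (-11/(-11/15) - 11/(15*√(43 - 11/15))) - 62904 = (-11*(-15/11) - 11*√9510/9510) - 62904 = (15 - 11*√9510/9510) - 62904 = -62889 - 11*√9510/9510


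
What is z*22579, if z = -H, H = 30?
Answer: -677370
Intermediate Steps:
z = -30 (z = -1*30 = -30)
z*22579 = -30*22579 = -677370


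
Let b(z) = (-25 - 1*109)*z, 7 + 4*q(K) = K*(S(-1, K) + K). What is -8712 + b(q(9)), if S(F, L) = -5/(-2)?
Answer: -47779/4 ≈ -11945.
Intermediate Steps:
S(F, L) = 5/2 (S(F, L) = -5*(-½) = 5/2)
q(K) = -7/4 + K*(5/2 + K)/4 (q(K) = -7/4 + (K*(5/2 + K))/4 = -7/4 + K*(5/2 + K)/4)
b(z) = -134*z (b(z) = (-25 - 109)*z = -134*z)
-8712 + b(q(9)) = -8712 - 134*(-7/4 + (¼)*9² + (5/8)*9) = -8712 - 134*(-7/4 + (¼)*81 + 45/8) = -8712 - 134*(-7/4 + 81/4 + 45/8) = -8712 - 134*193/8 = -8712 - 12931/4 = -47779/4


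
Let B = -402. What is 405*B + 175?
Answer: -162635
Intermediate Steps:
405*B + 175 = 405*(-402) + 175 = -162810 + 175 = -162635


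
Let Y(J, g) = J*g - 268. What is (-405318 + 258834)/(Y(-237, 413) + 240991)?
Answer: -24414/23807 ≈ -1.0255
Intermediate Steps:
Y(J, g) = -268 + J*g
(-405318 + 258834)/(Y(-237, 413) + 240991) = (-405318 + 258834)/((-268 - 237*413) + 240991) = -146484/((-268 - 97881) + 240991) = -146484/(-98149 + 240991) = -146484/142842 = -146484*1/142842 = -24414/23807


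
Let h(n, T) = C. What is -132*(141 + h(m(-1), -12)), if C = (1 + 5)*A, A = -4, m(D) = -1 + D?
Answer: -15444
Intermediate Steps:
C = -24 (C = (1 + 5)*(-4) = 6*(-4) = -24)
h(n, T) = -24
-132*(141 + h(m(-1), -12)) = -132*(141 - 24) = -132*117 = -15444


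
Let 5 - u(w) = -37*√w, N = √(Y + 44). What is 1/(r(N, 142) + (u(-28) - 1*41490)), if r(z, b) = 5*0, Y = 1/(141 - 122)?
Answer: -41485/1721043557 - 74*I*√7/1721043557 ≈ -2.4105e-5 - 1.1376e-7*I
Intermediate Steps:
Y = 1/19 ≈ 0.052632
N = 3*√1767/19 (N = √(1/19 + 44) = √(837/19) = 3*√1767/19 ≈ 6.6372)
r(z, b) = 0
u(w) = 5 + 37*√w (u(w) = 5 - (-37)*√w = 5 + 37*√w)
1/(r(N, 142) + (u(-28) - 1*41490)) = 1/(0 + ((5 + 37*√(-28)) - 1*41490)) = 1/(0 + ((5 + 37*(2*I*√7)) - 41490)) = 1/(0 + ((5 + 74*I*√7) - 41490)) = 1/(0 + (-41485 + 74*I*√7)) = 1/(-41485 + 74*I*√7)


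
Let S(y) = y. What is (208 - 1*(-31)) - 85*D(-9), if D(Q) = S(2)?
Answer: 69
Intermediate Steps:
D(Q) = 2
(208 - 1*(-31)) - 85*D(-9) = (208 - 1*(-31)) - 85*2 = (208 + 31) - 170 = 239 - 170 = 69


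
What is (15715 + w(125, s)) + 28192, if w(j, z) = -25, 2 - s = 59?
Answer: 43882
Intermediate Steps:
s = -57 (s = 2 - 1*59 = 2 - 59 = -57)
(15715 + w(125, s)) + 28192 = (15715 - 25) + 28192 = 15690 + 28192 = 43882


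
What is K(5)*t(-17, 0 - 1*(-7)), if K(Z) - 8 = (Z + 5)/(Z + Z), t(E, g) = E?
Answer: -153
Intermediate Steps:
K(Z) = 8 + (5 + Z)/(2*Z) (K(Z) = 8 + (Z + 5)/(Z + Z) = 8 + (5 + Z)/((2*Z)) = 8 + (5 + Z)*(1/(2*Z)) = 8 + (5 + Z)/(2*Z))
K(5)*t(-17, 0 - 1*(-7)) = ((1/2)*(5 + 17*5)/5)*(-17) = ((1/2)*(1/5)*(5 + 85))*(-17) = ((1/2)*(1/5)*90)*(-17) = 9*(-17) = -153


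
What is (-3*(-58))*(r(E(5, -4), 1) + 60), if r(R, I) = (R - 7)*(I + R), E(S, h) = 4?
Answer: 7830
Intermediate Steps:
r(R, I) = (-7 + R)*(I + R)
(-3*(-58))*(r(E(5, -4), 1) + 60) = (-3*(-58))*((4² - 7*1 - 7*4 + 1*4) + 60) = 174*((16 - 7 - 28 + 4) + 60) = 174*(-15 + 60) = 174*45 = 7830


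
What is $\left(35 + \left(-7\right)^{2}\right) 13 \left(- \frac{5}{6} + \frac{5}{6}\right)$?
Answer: $0$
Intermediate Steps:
$\left(35 + \left(-7\right)^{2}\right) 13 \left(- \frac{5}{6} + \frac{5}{6}\right) = \left(35 + 49\right) 13 \left(\left(-5\right) \frac{1}{6} + 5 \cdot \frac{1}{6}\right) = 84 \cdot 13 \left(- \frac{5}{6} + \frac{5}{6}\right) = 84 \cdot 13 \cdot 0 = 84 \cdot 0 = 0$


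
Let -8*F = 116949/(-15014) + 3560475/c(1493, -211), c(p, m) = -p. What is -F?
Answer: -53631576507/179327216 ≈ -299.07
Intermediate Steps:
F = 53631576507/179327216 (F = -(116949/(-15014) + 3560475/((-1*1493)))/8 = -(116949*(-1/15014) + 3560475/(-1493))/8 = -(-116949/15014 + 3560475*(-1/1493))/8 = -(-116949/15014 - 3560475/1493)/8 = -1/8*(-53631576507/22415902) = 53631576507/179327216 ≈ 299.07)
-F = -1*53631576507/179327216 = -53631576507/179327216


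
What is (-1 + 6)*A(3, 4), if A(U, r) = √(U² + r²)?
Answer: 25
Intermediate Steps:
(-1 + 6)*A(3, 4) = (-1 + 6)*√(3² + 4²) = 5*√(9 + 16) = 5*√25 = 5*5 = 25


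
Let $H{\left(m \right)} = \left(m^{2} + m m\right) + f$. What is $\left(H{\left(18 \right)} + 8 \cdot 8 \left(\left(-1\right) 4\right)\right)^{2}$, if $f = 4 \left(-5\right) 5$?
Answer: $85264$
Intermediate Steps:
$f = -100$ ($f = \left(-20\right) 5 = -100$)
$H{\left(m \right)} = -100 + 2 m^{2}$ ($H{\left(m \right)} = \left(m^{2} + m m\right) - 100 = \left(m^{2} + m^{2}\right) - 100 = 2 m^{2} - 100 = -100 + 2 m^{2}$)
$\left(H{\left(18 \right)} + 8 \cdot 8 \left(\left(-1\right) 4\right)\right)^{2} = \left(\left(-100 + 2 \cdot 18^{2}\right) + 8 \cdot 8 \left(\left(-1\right) 4\right)\right)^{2} = \left(\left(-100 + 2 \cdot 324\right) + 64 \left(-4\right)\right)^{2} = \left(\left(-100 + 648\right) - 256\right)^{2} = \left(548 - 256\right)^{2} = 292^{2} = 85264$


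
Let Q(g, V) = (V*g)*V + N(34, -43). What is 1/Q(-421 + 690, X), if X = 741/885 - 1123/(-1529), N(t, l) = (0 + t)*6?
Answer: 203450613025/176705279800476 ≈ 0.0011514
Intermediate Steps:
N(t, l) = 6*t (N(t, l) = t*6 = 6*t)
X = 708948/451055 (X = 741*(1/885) - 1123*(-1/1529) = 247/295 + 1123/1529 = 708948/451055 ≈ 1.5718)
Q(g, V) = 204 + g*V² (Q(g, V) = (V*g)*V + 6*34 = g*V² + 204 = 204 + g*V²)
1/Q(-421 + 690, X) = 1/(204 + (-421 + 690)*(708948/451055)²) = 1/(204 + 269*(502607266704/203450613025)) = 1/(204 + 135201354743376/203450613025) = 1/(176705279800476/203450613025) = 203450613025/176705279800476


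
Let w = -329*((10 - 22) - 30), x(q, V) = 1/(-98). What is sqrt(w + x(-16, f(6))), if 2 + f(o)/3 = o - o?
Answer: sqrt(2708326)/14 ≈ 117.55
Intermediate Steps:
f(o) = -6 (f(o) = -6 + 3*(o - o) = -6 + 3*0 = -6 + 0 = -6)
x(q, V) = -1/98
w = 13818 (w = -329*(-12 - 30) = -329*(-42) = 13818)
sqrt(w + x(-16, f(6))) = sqrt(13818 - 1/98) = sqrt(1354163/98) = sqrt(2708326)/14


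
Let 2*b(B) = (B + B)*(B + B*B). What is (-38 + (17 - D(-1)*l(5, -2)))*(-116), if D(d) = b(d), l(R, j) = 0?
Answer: 2436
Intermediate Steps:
b(B) = B*(B + B²) (b(B) = ((B + B)*(B + B*B))/2 = ((2*B)*(B + B²))/2 = (2*B*(B + B²))/2 = B*(B + B²))
D(d) = d²*(1 + d)
(-38 + (17 - D(-1)*l(5, -2)))*(-116) = (-38 + (17 - (-1)²*(1 - 1)*0))*(-116) = (-38 + (17 - 1*0*0))*(-116) = (-38 + (17 - 0*0))*(-116) = (-38 + (17 - 1*0))*(-116) = (-38 + (17 + 0))*(-116) = (-38 + 17)*(-116) = -21*(-116) = 2436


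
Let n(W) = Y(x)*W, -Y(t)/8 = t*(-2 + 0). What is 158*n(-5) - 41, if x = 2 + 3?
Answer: -63241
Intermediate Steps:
x = 5
Y(t) = 16*t (Y(t) = -8*t*(-2 + 0) = -8*t*(-2) = -(-16)*t = 16*t)
n(W) = 80*W (n(W) = (16*5)*W = 80*W)
158*n(-5) - 41 = 158*(80*(-5)) - 41 = 158*(-400) - 41 = -63200 - 41 = -63241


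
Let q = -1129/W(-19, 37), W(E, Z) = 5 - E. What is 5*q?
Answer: -5645/24 ≈ -235.21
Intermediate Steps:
q = -1129/24 (q = -1129/(5 - 1*(-19)) = -1129/(5 + 19) = -1129/24 ≈ -47.042)
5*q = 5*(-1129/24) = -5645/24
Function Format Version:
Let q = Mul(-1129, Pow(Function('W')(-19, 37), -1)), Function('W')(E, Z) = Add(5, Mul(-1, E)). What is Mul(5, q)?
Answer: Rational(-5645, 24) ≈ -235.21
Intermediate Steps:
q = Rational(-1129, 24) (q = Mul(-1129, Pow(Add(5, Mul(-1, -19)), -1)) = Mul(-1129, Pow(Add(5, 19), -1)) = Mul(-1129, Pow(24, -1)) = Mul(-1129, Rational(1, 24)) = Rational(-1129, 24) ≈ -47.042)
Mul(5, q) = Mul(5, Rational(-1129, 24)) = Rational(-5645, 24)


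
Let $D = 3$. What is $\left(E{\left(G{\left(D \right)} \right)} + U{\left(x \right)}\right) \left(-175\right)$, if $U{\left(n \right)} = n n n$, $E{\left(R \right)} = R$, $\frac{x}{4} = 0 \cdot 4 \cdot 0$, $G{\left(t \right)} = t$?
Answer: $-525$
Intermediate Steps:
$x = 0$ ($x = 4 \cdot 0 \cdot 4 \cdot 0 = 4 \cdot 0 \cdot 0 = 4 \cdot 0 = 0$)
$U{\left(n \right)} = n^{3}$ ($U{\left(n \right)} = n^{2} n = n^{3}$)
$\left(E{\left(G{\left(D \right)} \right)} + U{\left(x \right)}\right) \left(-175\right) = \left(3 + 0^{3}\right) \left(-175\right) = \left(3 + 0\right) \left(-175\right) = 3 \left(-175\right) = -525$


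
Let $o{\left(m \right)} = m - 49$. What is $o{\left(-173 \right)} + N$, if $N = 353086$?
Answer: $352864$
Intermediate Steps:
$o{\left(m \right)} = -49 + m$ ($o{\left(m \right)} = m - 49 = -49 + m$)
$o{\left(-173 \right)} + N = \left(-49 - 173\right) + 353086 = -222 + 353086 = 352864$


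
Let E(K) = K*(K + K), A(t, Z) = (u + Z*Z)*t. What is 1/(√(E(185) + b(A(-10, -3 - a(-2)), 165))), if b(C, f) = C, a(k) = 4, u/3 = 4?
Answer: √265/4240 ≈ 0.0038393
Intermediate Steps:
u = 12 (u = 3*4 = 12)
A(t, Z) = t*(12 + Z²) (A(t, Z) = (12 + Z*Z)*t = (12 + Z²)*t = t*(12 + Z²))
E(K) = 2*K² (E(K) = K*(2*K) = 2*K²)
1/(√(E(185) + b(A(-10, -3 - a(-2)), 165))) = 1/(√(2*185² - 10*(12 + (-3 - 1*4)²))) = 1/(√(2*34225 - 10*(12 + (-3 - 4)²))) = 1/(√(68450 - 10*(12 + (-7)²))) = 1/(√(68450 - 10*(12 + 49))) = 1/(√(68450 - 10*61)) = 1/(√(68450 - 610)) = 1/(√67840) = 1/(16*√265) = √265/4240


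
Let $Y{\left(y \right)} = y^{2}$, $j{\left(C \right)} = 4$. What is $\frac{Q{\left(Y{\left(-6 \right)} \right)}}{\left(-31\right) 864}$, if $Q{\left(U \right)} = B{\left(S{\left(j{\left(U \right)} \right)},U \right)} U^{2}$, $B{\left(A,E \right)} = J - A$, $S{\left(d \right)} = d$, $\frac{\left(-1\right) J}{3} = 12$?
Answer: $\frac{60}{31} \approx 1.9355$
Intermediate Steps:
$J = -36$ ($J = \left(-3\right) 12 = -36$)
$B{\left(A,E \right)} = -36 - A$
$Q{\left(U \right)} = - 40 U^{2}$ ($Q{\left(U \right)} = \left(-36 - 4\right) U^{2} = - 40 U^{2}$)
$\frac{Q{\left(Y{\left(-6 \right)} \right)}}{\left(-31\right) 864} = \frac{\left(-40\right) \left(\left(-6\right)^{2}\right)^{2}}{\left(-31\right) 864} = \frac{\left(-40\right) 36^{2}}{-26784} = \left(-40\right) 1296 \left(- \frac{1}{26784}\right) = \left(-51840\right) \left(- \frac{1}{26784}\right) = \frac{60}{31}$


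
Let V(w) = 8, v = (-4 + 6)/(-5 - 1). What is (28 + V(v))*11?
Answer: 396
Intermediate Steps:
v = -⅓ (v = 2/(-6) = 2*(-⅙) = -⅓ ≈ -0.33333)
(28 + V(v))*11 = (28 + 8)*11 = 36*11 = 396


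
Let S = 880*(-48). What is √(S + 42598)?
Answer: √358 ≈ 18.921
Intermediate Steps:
S = -42240
√(S + 42598) = √(-42240 + 42598) = √358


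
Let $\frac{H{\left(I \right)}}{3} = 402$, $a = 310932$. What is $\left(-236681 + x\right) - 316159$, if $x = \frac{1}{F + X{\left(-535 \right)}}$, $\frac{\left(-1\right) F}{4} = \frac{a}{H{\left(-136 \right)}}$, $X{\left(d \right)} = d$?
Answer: $- \frac{58015582507}{104941} \approx -5.5284 \cdot 10^{5}$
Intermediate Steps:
$H{\left(I \right)} = 1206$ ($H{\left(I \right)} = 3 \cdot 402 = 1206$)
$F = - \frac{69096}{67}$ ($F = - 4 \cdot \frac{310932}{1206} = - 4 \cdot 310932 \cdot \frac{1}{1206} = \left(-4\right) \frac{17274}{67} = - \frac{69096}{67} \approx -1031.3$)
$x = - \frac{67}{104941}$ ($x = \frac{1}{- \frac{69096}{67} - 535} = \frac{1}{- \frac{104941}{67}} = - \frac{67}{104941} \approx -0.00063845$)
$\left(-236681 + x\right) - 316159 = \left(-236681 - \frac{67}{104941}\right) - 316159 = - \frac{24837540888}{104941} - 316159 = - \frac{58015582507}{104941}$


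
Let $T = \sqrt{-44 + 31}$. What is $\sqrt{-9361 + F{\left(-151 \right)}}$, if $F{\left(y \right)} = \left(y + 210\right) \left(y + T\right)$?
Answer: $\sqrt{-18270 + 59 i \sqrt{13}} \approx 0.7869 + 135.17 i$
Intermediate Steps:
$T = i \sqrt{13}$ ($T = \sqrt{-13} = i \sqrt{13} \approx 3.6056 i$)
$F{\left(y \right)} = \left(210 + y\right) \left(y + i \sqrt{13}\right)$ ($F{\left(y \right)} = \left(y + 210\right) \left(y + i \sqrt{13}\right) = \left(210 + y\right) \left(y + i \sqrt{13}\right)$)
$\sqrt{-9361 + F{\left(-151 \right)}} = \sqrt{-9361 + \left(\left(-151\right)^{2} + 210 \left(-151\right) + 210 i \sqrt{13} + i \left(-151\right) \sqrt{13}\right)} = \sqrt{-9361 + \left(22801 - 31710 + 210 i \sqrt{13} - 151 i \sqrt{13}\right)} = \sqrt{-9361 - \left(8909 - 59 i \sqrt{13}\right)} = \sqrt{-18270 + 59 i \sqrt{13}}$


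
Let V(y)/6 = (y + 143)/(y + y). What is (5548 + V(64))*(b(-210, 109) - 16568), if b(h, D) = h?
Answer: -2983908577/32 ≈ -9.3247e+7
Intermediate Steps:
V(y) = 3*(143 + y)/y (V(y) = 6*((y + 143)/(y + y)) = 6*((143 + y)/((2*y))) = 6*((143 + y)*(1/(2*y))) = 6*((143 + y)/(2*y)) = 3*(143 + y)/y)
(5548 + V(64))*(b(-210, 109) - 16568) = (5548 + (3 + 429/64))*(-210 - 16568) = (5548 + (3 + 429*(1/64)))*(-16778) = (5548 + (3 + 429/64))*(-16778) = (5548 + 621/64)*(-16778) = (355693/64)*(-16778) = -2983908577/32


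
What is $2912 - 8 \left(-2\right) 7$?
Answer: $3024$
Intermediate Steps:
$2912 - 8 \left(-2\right) 7 = 2912 - \left(-16\right) 7 = 2912 - -112 = 2912 + 112 = 3024$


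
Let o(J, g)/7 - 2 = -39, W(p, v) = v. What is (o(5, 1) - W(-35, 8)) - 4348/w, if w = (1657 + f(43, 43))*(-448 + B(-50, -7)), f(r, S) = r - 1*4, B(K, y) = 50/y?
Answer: -360673079/1350864 ≈ -266.99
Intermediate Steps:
o(J, g) = -259 (o(J, g) = 14 + 7*(-39) = 14 - 273 = -259)
f(r, S) = -4 + r (f(r, S) = r - 4 = -4 + r)
w = -5403456/7 (w = (1657 + (-4 + 43))*(-448 + 50/(-7)) = (1657 + 39)*(-448 + 50*(-⅐)) = 1696*(-448 - 50/7) = 1696*(-3186/7) = -5403456/7 ≈ -7.7192e+5)
(o(5, 1) - W(-35, 8)) - 4348/w = (-259 - 1*8) - 4348/(-5403456/7) = (-259 - 8) - 4348*(-7/5403456) = -267 + 7609/1350864 = -360673079/1350864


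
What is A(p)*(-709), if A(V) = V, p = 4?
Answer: -2836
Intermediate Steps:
A(p)*(-709) = 4*(-709) = -2836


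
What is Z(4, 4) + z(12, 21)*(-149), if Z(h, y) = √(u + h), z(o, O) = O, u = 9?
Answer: -3129 + √13 ≈ -3125.4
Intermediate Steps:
Z(h, y) = √(9 + h)
Z(4, 4) + z(12, 21)*(-149) = √(9 + 4) + 21*(-149) = √13 - 3129 = -3129 + √13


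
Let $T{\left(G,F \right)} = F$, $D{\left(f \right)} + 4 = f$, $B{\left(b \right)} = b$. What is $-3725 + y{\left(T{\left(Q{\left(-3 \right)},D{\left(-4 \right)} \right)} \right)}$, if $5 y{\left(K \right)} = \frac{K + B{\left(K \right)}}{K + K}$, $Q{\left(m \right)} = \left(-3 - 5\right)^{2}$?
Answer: $- \frac{18624}{5} \approx -3724.8$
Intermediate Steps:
$Q{\left(m \right)} = 64$ ($Q{\left(m \right)} = \left(-8\right)^{2} = 64$)
$D{\left(f \right)} = -4 + f$
$y{\left(K \right)} = \frac{1}{5}$ ($y{\left(K \right)} = \frac{\left(K + K\right) \frac{1}{K + K}}{5} = \frac{2 K \frac{1}{2 K}}{5} = \frac{1}{5} \cdot 1 = \frac{1}{5}$)
$-3725 + y{\left(T{\left(Q{\left(-3 \right)},D{\left(-4 \right)} \right)} \right)} = -3725 + \frac{1}{5} = - \frac{18624}{5}$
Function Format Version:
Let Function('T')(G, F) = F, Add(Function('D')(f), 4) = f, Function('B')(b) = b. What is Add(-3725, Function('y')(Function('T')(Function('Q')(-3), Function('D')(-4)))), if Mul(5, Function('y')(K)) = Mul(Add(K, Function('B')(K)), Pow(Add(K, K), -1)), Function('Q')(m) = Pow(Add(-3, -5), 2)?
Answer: Rational(-18624, 5) ≈ -3724.8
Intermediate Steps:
Function('Q')(m) = 64 (Function('Q')(m) = Pow(-8, 2) = 64)
Function('D')(f) = Add(-4, f)
Function('y')(K) = Rational(1, 5) (Function('y')(K) = Mul(Rational(1, 5), Mul(Add(K, K), Pow(Add(K, K), -1))) = Mul(Rational(1, 5), Mul(Mul(2, K), Pow(Mul(2, K), -1))) = Mul(Rational(1, 5), Mul(Mul(2, K), Mul(Rational(1, 2), Pow(K, -1)))) = Mul(Rational(1, 5), 1) = Rational(1, 5))
Add(-3725, Function('y')(Function('T')(Function('Q')(-3), Function('D')(-4)))) = Add(-3725, Rational(1, 5)) = Rational(-18624, 5)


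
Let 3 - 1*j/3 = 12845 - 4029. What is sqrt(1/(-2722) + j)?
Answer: I*sqrt(195894062398)/2722 ≈ 162.6*I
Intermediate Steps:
j = -26439 (j = 9 - 3*(12845 - 4029) = 9 - 3*8816 = 9 - 26448 = -26439)
sqrt(1/(-2722) + j) = sqrt(1/(-2722) - 26439) = sqrt(-1/2722 - 26439) = sqrt(-71966959/2722) = I*sqrt(195894062398)/2722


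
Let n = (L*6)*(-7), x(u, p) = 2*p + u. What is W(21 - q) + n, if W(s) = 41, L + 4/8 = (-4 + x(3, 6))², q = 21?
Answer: -5020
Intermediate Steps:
x(u, p) = u + 2*p
L = 241/2 (L = -½ + (-4 + (3 + 2*6))² = -½ + (-4 + (3 + 12))² = -½ + (-4 + 15)² = -½ + 11² = -½ + 121 = 241/2 ≈ 120.50)
n = -5061 (n = ((241/2)*6)*(-7) = 723*(-7) = -5061)
W(21 - q) + n = 41 - 5061 = -5020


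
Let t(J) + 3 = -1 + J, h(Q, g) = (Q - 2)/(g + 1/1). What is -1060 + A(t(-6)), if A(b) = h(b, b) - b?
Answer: -3146/3 ≈ -1048.7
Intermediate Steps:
h(Q, g) = (-2 + Q)/(1 + g) (h(Q, g) = (-2 + Q)/(g + 1) = (-2 + Q)/(1 + g))
t(J) = -4 + J (t(J) = -3 + (-1 + J) = -4 + J)
A(b) = -b + (-2 + b)/(1 + b) (A(b) = (-2 + b)/(1 + b) - b = -b + (-2 + b)/(1 + b))
-1060 + A(t(-6)) = -1060 + (-2 - (-4 - 6)²)/(1 + (-4 - 6)) = -1060 + (-2 - 1*(-10)²)/(1 - 10) = -1060 + (-2 - 1*100)/(-9) = -1060 - (-2 - 100)/9 = -1060 - ⅑*(-102) = -1060 + 34/3 = -3146/3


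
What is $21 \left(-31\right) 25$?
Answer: $-16275$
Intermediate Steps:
$21 \left(-31\right) 25 = \left(-651\right) 25 = -16275$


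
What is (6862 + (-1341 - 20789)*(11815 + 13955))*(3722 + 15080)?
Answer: -10722465440876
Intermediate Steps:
(6862 + (-1341 - 20789)*(11815 + 13955))*(3722 + 15080) = (6862 - 22130*25770)*18802 = (6862 - 570290100)*18802 = -570283238*18802 = -10722465440876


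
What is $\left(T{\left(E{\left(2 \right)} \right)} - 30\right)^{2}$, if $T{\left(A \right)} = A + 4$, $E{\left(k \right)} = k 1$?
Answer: $576$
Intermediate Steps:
$E{\left(k \right)} = k$
$T{\left(A \right)} = 4 + A$
$\left(T{\left(E{\left(2 \right)} \right)} - 30\right)^{2} = \left(\left(4 + 2\right) - 30\right)^{2} = \left(6 - 30\right)^{2} = \left(-24\right)^{2} = 576$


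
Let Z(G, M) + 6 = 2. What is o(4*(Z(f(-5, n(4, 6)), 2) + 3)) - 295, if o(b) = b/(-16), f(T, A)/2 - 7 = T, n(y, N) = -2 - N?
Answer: -1179/4 ≈ -294.75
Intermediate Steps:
f(T, A) = 14 + 2*T
Z(G, M) = -4 (Z(G, M) = -6 + 2 = -4)
o(b) = -b/16 (o(b) = b*(-1/16) = -b/16)
o(4*(Z(f(-5, n(4, 6)), 2) + 3)) - 295 = -(-4 + 3)/4 - 295 = -(-1)/4 - 295 = -1/16*(-4) - 295 = ¼ - 295 = -1179/4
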